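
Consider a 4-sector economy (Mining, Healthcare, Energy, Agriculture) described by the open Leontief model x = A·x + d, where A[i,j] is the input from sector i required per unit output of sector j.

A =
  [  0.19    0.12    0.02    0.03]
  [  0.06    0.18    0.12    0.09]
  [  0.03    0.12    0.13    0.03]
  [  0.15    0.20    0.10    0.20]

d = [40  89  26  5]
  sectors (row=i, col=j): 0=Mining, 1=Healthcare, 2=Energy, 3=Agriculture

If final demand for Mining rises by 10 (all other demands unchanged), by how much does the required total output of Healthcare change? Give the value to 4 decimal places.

1.3390

Form M = I − A:
  [  0.81   -0.12   -0.02   -0.03]
  [ -0.06    0.82   -0.12   -0.09]
  [ -0.03   -0.12    0.87   -0.03]
  [ -0.15   -0.20   -0.10    0.80]
Leontief inverse L = M⁻¹:
  [  1.2665    0.2132    0.0670    0.0740]
  [  0.1339    1.3076    0.2018    0.1597]
  [  0.0718    0.2012    1.1869    0.0698]
  [  0.2799    0.3920    0.2114    1.3125]
Total output x = L · d:
  x_0 = 1.2665·40 + 0.2132·89 + 0.0670·26 + 0.0740·5 = 71.7498
  x_1 = 0.1339·40 + 1.3076·89 + 0.2018·26 + 0.1597·5 = 127.7765
  x_2 = 0.0718·40 + 0.2012·89 + 1.1869·26 + 0.0698·5 = 51.9886
  x_3 = 0.2799·40 + 0.3920·89 + 0.2114·26 + 1.3125·5 = 58.1458
Δx_1 = L[1,0] · Δd_0 = 0.1339 · 10 = 1.3390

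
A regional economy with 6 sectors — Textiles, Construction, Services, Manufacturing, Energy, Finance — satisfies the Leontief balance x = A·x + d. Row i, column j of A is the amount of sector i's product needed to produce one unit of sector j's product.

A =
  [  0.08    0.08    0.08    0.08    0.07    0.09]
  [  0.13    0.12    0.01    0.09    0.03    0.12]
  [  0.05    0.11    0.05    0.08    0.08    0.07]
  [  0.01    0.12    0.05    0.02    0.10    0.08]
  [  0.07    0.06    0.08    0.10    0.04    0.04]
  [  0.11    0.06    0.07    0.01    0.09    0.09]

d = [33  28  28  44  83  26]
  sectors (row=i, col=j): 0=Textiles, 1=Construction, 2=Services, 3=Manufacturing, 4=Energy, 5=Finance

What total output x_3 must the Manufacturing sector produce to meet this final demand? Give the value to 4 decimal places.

71.9771

Form M = I − A:
  [  0.92   -0.08   -0.08   -0.08   -0.07   -0.09]
  [ -0.13    0.88   -0.01   -0.09   -0.03   -0.12]
  [ -0.05   -0.11    0.95   -0.08   -0.08   -0.07]
  [ -0.01   -0.12   -0.05    0.98   -0.10   -0.08]
  [ -0.07   -0.06   -0.08   -0.10    0.96   -0.04]
  [ -0.11   -0.06   -0.07   -0.01   -0.09    0.91]
Leontief inverse L = M⁻¹:
  [  1.1468    0.1582    0.1280    0.1333    0.1283    0.1615]
  [  0.2055    1.2020    0.0599    0.1434    0.0912    0.2001]
  [  0.1129    0.1827    1.0920    0.1299    0.1313    0.1365]
  [  0.0691    0.1813    0.0859    1.0656    0.1417    0.1373]
  [  0.1203    0.1261    0.1179    0.1431    1.0883    0.0980]
  [  0.1735    0.1269    0.1160    0.0614    0.1408    1.1533]
Total output x = L · d:
  x_0 = 1.1468·33 + 0.1582·28 + 0.1280·28 + 0.1333·44 + 0.1283·83 + 0.1615·26 = 66.5646
  x_1 = 0.2055·33 + 1.2020·28 + 0.0599·28 + 0.1434·44 + 0.0912·83 + 0.2001·26 = 61.1984
  x_2 = 0.1129·33 + 0.1827·28 + 1.0920·28 + 0.1299·44 + 0.1313·83 + 0.1365·26 = 59.5779
  x_3 = 0.0691·33 + 0.1813·28 + 0.0859·28 + 1.0656·44 + 0.1417·83 + 0.1373·26 = 71.9771
  x_4 = 0.1203·33 + 0.1261·28 + 0.1179·28 + 0.1431·44 + 1.0883·83 + 0.0980·26 = 109.9703
  x_5 = 0.1735·33 + 0.1269·28 + 0.1160·28 + 0.0614·44 + 0.1408·83 + 1.1533·26 = 56.9028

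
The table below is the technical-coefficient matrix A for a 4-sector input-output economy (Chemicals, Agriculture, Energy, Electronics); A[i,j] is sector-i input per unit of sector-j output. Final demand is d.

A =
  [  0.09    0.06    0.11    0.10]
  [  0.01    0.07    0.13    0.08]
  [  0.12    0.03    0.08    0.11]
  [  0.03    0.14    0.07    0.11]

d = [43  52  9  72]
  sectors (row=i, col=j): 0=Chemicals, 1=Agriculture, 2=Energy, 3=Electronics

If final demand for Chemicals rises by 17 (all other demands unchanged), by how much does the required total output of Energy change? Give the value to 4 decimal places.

Form M = I − A:
  [  0.91   -0.06   -0.11   -0.10]
  [ -0.01    0.93   -0.13   -0.08]
  [ -0.12   -0.03    0.92   -0.11]
  [ -0.03   -0.14   -0.07    0.89]
Leontief inverse L = M⁻¹:
  [  1.1263    0.1013    0.1608    0.1555]
  [  0.0386    1.1020    0.1698    0.1244]
  [  0.1549    0.0709    1.1279    0.1632]
  [  0.0562    0.1823    0.1208    1.1612]
Total output x = L · d:
  x_0 = 1.1263·43 + 0.1013·52 + 0.1608·9 + 0.1555·72 = 66.3448
  x_1 = 0.0386·43 + 1.1020·52 + 0.1698·9 + 0.1244·72 = 69.4448
  x_2 = 0.1549·43 + 0.0709·52 + 1.1279·9 + 0.1632·72 = 32.2503
  x_3 = 0.0562·43 + 0.1823·52 + 0.1208·9 + 1.1612·72 = 96.5957
Δx_2 = L[2,0] · Δd_0 = 0.1549 · 17 = 2.6332

2.6332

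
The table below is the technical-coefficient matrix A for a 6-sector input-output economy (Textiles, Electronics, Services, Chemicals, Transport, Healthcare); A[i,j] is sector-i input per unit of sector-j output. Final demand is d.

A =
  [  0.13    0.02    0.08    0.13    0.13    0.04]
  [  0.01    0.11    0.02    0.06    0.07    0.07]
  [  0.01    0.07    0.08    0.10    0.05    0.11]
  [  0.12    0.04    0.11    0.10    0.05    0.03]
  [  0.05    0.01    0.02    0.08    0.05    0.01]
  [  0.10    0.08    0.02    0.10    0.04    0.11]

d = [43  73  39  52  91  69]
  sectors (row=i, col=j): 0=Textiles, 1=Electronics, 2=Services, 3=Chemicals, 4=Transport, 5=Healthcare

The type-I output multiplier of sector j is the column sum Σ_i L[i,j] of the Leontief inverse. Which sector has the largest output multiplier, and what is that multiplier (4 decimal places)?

Chemicals (1.9649)

Form M = I − A:
  [  0.87   -0.02   -0.08   -0.13   -0.13   -0.04]
  [ -0.01    0.89   -0.02   -0.06   -0.07   -0.07]
  [ -0.01   -0.07    0.92   -0.10   -0.05   -0.11]
  [ -0.12   -0.04   -0.11    0.90   -0.05   -0.03]
  [ -0.05   -0.01   -0.02   -0.08    0.95   -0.01]
  [ -0.10   -0.08   -0.02   -0.10   -0.04    0.89]
Leontief inverse L = M⁻¹:
  [  1.2027    0.0576    0.1381    0.2194    0.1912    0.0852]
  [  0.0464    1.1435    0.0464    0.1086    0.1031    0.1026]
  [  0.0603    0.1120    1.1199    0.1661    0.0908    0.1565]
  [  0.1798    0.0776    0.1620    1.1779    0.1040    0.0751]
  [  0.0819    0.0252    0.0457    0.1172    1.0754    0.0273]
  [  0.1645    0.1216    0.0651    0.1758    0.0928    1.1556]
Total output x = L · d:
  x_0 = 1.2027·43 + 0.0576·73 + 0.1381·39 + 0.2194·52 + 0.1912·91 + 0.0852·69 = 95.9891
  x_1 = 0.0464·43 + 1.1435·73 + 0.0464·39 + 0.1086·52 + 0.1031·91 + 0.1026·69 = 109.3888
  x_2 = 0.0603·43 + 0.1120·73 + 1.1199·39 + 0.1661·52 + 0.0908·91 + 0.1565·69 = 82.1389
  x_3 = 0.1798·43 + 0.0776·73 + 0.1620·39 + 1.1779·52 + 0.1040·91 + 0.0751·69 = 95.6151
  x_4 = 0.0819·43 + 0.0252·73 + 0.0457·39 + 0.1172·52 + 1.0754·91 + 0.0273·69 = 112.9931
  x_5 = 0.1645·43 + 0.1216·73 + 0.0651·39 + 0.1758·52 + 0.0928·91 + 1.1556·69 = 115.8135
Output multipliers (column sums of L):
  Textiles: 1.7357
  Electronics: 1.5376
  Services: 1.5771
  Chemicals: 1.9649
  Transport: 1.6573
  Healthcare: 1.6023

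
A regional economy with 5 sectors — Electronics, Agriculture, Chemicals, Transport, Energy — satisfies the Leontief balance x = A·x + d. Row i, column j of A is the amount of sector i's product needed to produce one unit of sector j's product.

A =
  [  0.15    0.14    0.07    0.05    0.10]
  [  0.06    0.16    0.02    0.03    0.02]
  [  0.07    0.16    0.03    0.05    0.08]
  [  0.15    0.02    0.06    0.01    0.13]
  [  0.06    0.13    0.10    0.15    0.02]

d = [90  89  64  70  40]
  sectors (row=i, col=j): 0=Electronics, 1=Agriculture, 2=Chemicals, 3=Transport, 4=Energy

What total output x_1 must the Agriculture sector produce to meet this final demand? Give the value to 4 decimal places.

126.0433

Form M = I − A:
  [  0.85   -0.14   -0.07   -0.05   -0.10]
  [ -0.06    0.84   -0.02   -0.03   -0.02]
  [ -0.07   -0.16    0.97   -0.05   -0.08]
  [ -0.15   -0.02   -0.06    0.99   -0.13]
  [ -0.06   -0.13   -0.10   -0.15    0.98]
Leontief inverse L = M⁻¹:
  [  1.2323    0.2536    0.1161    0.0990    0.1535]
  [  0.1019    1.2234    0.0404    0.0511    0.0455]
  [  0.1279    0.2437    1.0624    0.0851    0.1160]
  [  0.2142    0.1067    0.1007    1.0553    0.1722]
  [  0.1348    0.2190    0.1363    0.1831    1.0740]
Total output x = L · d:
  x_0 = 1.2323·90 + 0.2536·89 + 0.1161·64 + 0.0990·70 + 0.1535·40 = 153.9795
  x_1 = 0.1019·90 + 1.2234·89 + 0.0404·64 + 0.0511·70 + 0.0455·40 = 126.0433
  x_2 = 0.1279·90 + 0.2437·89 + 1.0624·64 + 0.0851·70 + 0.1160·40 = 111.7880
  x_3 = 0.2142·90 + 0.1067·89 + 0.1007·64 + 1.0553·70 + 0.1722·40 = 115.9808
  x_4 = 0.1348·90 + 0.2190·89 + 0.1363·64 + 0.1831·70 + 1.0740·40 = 96.1228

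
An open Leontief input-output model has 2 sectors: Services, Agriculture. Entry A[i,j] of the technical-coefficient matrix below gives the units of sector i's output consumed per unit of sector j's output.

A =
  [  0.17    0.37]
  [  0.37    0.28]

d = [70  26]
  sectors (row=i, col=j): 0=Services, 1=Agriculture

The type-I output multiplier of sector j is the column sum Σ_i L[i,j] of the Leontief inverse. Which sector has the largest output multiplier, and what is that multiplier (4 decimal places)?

Form M = I − A:
  [  0.83   -0.37]
  [ -0.37    0.72]
Leontief inverse L = M⁻¹:
  [  1.5628    0.8031]
  [  0.8031    1.8016]
Total output x = L · d:
  x_0 = 1.5628·70 + 0.8031·26 = 130.2800
  x_1 = 0.8031·70 + 1.8016·26 = 103.0606
Output multipliers (column sums of L):
  Services: 2.3660
  Agriculture: 2.6047

Agriculture (2.6047)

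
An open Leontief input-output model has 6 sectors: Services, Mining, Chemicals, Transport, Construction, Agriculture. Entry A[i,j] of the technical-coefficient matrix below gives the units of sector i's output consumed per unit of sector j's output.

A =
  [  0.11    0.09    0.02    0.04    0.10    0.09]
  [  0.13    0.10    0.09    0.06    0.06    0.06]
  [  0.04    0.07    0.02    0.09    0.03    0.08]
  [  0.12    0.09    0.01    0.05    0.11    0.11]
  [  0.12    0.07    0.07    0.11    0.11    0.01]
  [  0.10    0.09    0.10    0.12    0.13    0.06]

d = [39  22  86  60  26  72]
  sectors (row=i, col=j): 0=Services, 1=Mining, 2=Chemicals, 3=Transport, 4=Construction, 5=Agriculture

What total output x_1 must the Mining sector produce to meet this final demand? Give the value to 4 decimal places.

67.4350

Form M = I − A:
  [  0.89   -0.09   -0.02   -0.04   -0.10   -0.09]
  [ -0.13    0.90   -0.09   -0.06   -0.06   -0.06]
  [ -0.04   -0.07    0.98   -0.09   -0.03   -0.08]
  [ -0.12   -0.09   -0.01    0.95   -0.11   -0.11]
  [ -0.12   -0.07   -0.07   -0.11    0.89   -0.01]
  [ -0.10   -0.09   -0.10   -0.12   -0.13    0.94]
Leontief inverse L = M⁻¹:
  [  1.2067    0.1657    0.0690    0.1076    0.1838    0.1465]
  [  0.2300    1.1817    0.1377    0.1300    0.1446    0.1259]
  [  0.1113    0.1269    1.0552    0.1392    0.0922    0.1258]
  [  0.2265    0.1731    0.0641    1.1244    0.2034    0.1719]
  [  0.2200    0.1488    0.1128    0.1770    1.1948    0.0736]
  [  0.2216    0.1869    0.1566    0.2067    0.2344    1.1370]
Total output x = L · d:
  x_0 = 1.2067·39 + 0.1657·22 + 0.0690·86 + 0.1076·60 + 0.1838·26 + 0.1465·72 = 78.4270
  x_1 = 0.2300·39 + 1.1817·22 + 0.1377·86 + 0.1300·60 + 0.1446·26 + 0.1259·72 = 67.4350
  x_2 = 0.1113·39 + 0.1269·22 + 1.0552·86 + 0.1392·60 + 0.0922·26 + 0.1258·72 = 117.6893
  x_3 = 0.2265·39 + 0.1731·22 + 0.0641·86 + 1.1244·60 + 0.2034·26 + 0.1719·72 = 103.2842
  x_4 = 0.2200·39 + 0.1488·22 + 0.1128·86 + 0.1770·60 + 1.1948·26 + 0.0736·72 = 68.5360
  x_5 = 0.2216·39 + 0.1869·22 + 0.1566·86 + 0.2067·60 + 0.2344·26 + 1.1370·72 = 126.5793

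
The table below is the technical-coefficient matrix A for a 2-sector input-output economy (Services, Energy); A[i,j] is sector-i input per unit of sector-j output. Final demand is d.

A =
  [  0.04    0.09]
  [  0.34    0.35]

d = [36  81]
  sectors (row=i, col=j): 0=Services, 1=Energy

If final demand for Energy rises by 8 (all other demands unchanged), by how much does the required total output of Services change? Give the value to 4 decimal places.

1.2133

Form M = I − A:
  [  0.96   -0.09]
  [ -0.34    0.65]
Leontief inverse L = M⁻¹:
  [  1.0954    0.1517]
  [  0.5730    1.6178]
Total output x = L · d:
  x_0 = 1.0954·36 + 0.1517·81 = 51.7189
  x_1 = 0.5730·36 + 1.6178·81 = 151.6684
Δx_0 = L[0,1] · Δd_1 = 0.1517 · 8 = 1.2133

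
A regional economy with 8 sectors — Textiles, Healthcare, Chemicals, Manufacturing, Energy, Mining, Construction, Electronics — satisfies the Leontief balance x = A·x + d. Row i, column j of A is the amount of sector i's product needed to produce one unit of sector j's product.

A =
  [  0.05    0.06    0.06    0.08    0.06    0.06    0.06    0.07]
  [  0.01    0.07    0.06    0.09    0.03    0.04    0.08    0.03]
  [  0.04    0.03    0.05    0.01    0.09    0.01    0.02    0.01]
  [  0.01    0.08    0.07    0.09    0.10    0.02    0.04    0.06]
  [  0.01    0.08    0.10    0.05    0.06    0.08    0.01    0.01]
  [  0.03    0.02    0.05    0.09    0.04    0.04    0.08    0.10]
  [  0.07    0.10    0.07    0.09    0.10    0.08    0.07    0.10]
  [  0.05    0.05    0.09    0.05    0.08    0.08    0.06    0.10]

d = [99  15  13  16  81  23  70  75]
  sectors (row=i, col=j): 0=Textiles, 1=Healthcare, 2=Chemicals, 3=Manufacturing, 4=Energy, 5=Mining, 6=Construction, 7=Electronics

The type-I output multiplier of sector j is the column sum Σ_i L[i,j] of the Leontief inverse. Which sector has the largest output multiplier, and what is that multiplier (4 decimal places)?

Form M = I − A:
  [  0.95   -0.06   -0.06   -0.08   -0.06   -0.06   -0.06   -0.07]
  [ -0.01    0.93   -0.06   -0.09   -0.03   -0.04   -0.08   -0.03]
  [ -0.04   -0.03    0.95   -0.01   -0.09   -0.01   -0.02   -0.01]
  [ -0.01   -0.08   -0.07    0.91   -0.10   -0.02   -0.04   -0.06]
  [ -0.01   -0.08   -0.10   -0.05    0.94   -0.08   -0.01   -0.01]
  [ -0.03   -0.02   -0.05   -0.09   -0.04    0.96   -0.08   -0.10]
  [ -0.07   -0.10   -0.07   -0.09   -0.10   -0.08    0.93   -0.10]
  [ -0.05   -0.05   -0.09   -0.05   -0.08   -0.08   -0.06    0.90]
Leontief inverse L = M⁻¹:
  [  1.0797    0.1173    0.1246    0.1427    0.1262    0.1064    0.1071    0.1239]
  [  0.0340    1.1192    0.1122    0.1430    0.0860    0.0761    0.1192    0.0734]
  [  0.0535    0.0587    1.0828    0.0380    0.1212    0.0338    0.0396    0.0302]
  [  0.0338    0.1340    0.1306    1.1449    0.1605    0.0614    0.0794    0.1023]
  [  0.0290    0.1192    0.1459    0.0943    1.1065    0.1097    0.0435    0.0434]
  [  0.0595    0.0739    0.1110    0.1474    0.1048    1.0845    0.1232    0.1535]
  [  0.1095    0.1777    0.1583    0.1751    0.1879    0.1440    1.1341    0.1720]
  [  0.0843    0.1110    0.1621    0.1164    0.1530    0.1327    0.1114    1.1597]
Total output x = L · d:
  x_0 = 1.0797·99 + 0.1173·15 + 0.1246·13 + 0.1427·16 + 0.1262·81 + 0.1064·23 + 0.1071·70 + 0.1239·75 = 142.0173
  x_1 = 0.0340·99 + 1.1192·15 + 0.1122·13 + 0.1430·16 + 0.0860·81 + 0.0761·23 + 0.1192·70 + 0.0734·75 = 46.4641
  x_2 = 0.0535·99 + 0.0587·15 + 1.0828·13 + 0.0380·16 + 0.1212·81 + 0.0338·23 + 0.0396·70 + 0.0302·75 = 36.4844
  x_3 = 0.0338·99 + 0.1340·15 + 0.1306·13 + 1.1449·16 + 0.1605·81 + 0.0614·23 + 0.0794·70 + 0.1023·75 = 53.0208
  x_4 = 0.0290·99 + 0.1192·15 + 0.1459·13 + 0.0943·16 + 1.1065·81 + 0.1097·23 + 0.0435·70 + 0.0434·75 = 106.5113
  x_5 = 0.0595·99 + 0.0739·15 + 0.1110·13 + 0.1474·16 + 0.1048·81 + 1.0845·23 + 0.1232·70 + 0.1535·75 = 64.3756
  x_6 = 0.1095·99 + 0.1777·15 + 0.1583·13 + 0.1751·16 + 0.1879·81 + 0.1440·23 + 1.1341·70 + 0.1720·75 = 129.1770
  x_7 = 0.0843·99 + 0.1110·15 + 0.1621·13 + 0.1164·16 + 0.1530·81 + 0.1327·23 + 0.1114·70 + 1.1597·75 = 124.2003
Output multipliers (column sums of L):
  Textiles: 1.4833
  Healthcare: 1.9111
  Chemicals: 2.0275
  Manufacturing: 2.0019
  Energy: 2.0461
  Mining: 1.7487
  Construction: 1.7574
  Electronics: 1.8585

Energy (2.0461)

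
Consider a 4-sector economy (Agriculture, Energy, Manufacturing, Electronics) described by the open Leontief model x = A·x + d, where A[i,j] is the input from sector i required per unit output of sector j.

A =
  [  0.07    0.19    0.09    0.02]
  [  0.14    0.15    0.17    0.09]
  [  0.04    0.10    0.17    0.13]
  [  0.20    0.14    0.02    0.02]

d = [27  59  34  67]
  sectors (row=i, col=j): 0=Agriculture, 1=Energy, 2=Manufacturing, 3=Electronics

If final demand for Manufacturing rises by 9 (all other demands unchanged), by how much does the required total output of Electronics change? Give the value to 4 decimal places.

Form M = I − A:
  [  0.93   -0.19   -0.09   -0.02]
  [ -0.14    0.85   -0.17   -0.09]
  [ -0.04   -0.10    0.83   -0.13]
  [ -0.20   -0.14   -0.02    0.98]
Leontief inverse L = M⁻¹:
  [  1.1428    0.2895    0.1850    0.0744]
  [  0.2422    1.2921    0.2948    0.1627]
  [  0.1266    0.2085    1.2658    0.1896]
  [  0.2704    0.2479    0.1057    1.0627]
Total output x = L · d:
  x_0 = 1.1428·27 + 0.2895·59 + 0.1850·34 + 0.0744·67 = 59.2136
  x_1 = 0.2422·27 + 1.2921·59 + 0.2948·34 + 0.1627·67 = 103.6981
  x_2 = 0.1266·27 + 0.2085·59 + 1.2658·34 + 0.1896·67 = 71.4608
  x_3 = 0.2704·27 + 0.2479·59 + 0.1057·34 + 1.0627·67 = 96.7241
Δx_3 = L[3,2] · Δd_2 = 0.1057 · 9 = 0.9514

0.9514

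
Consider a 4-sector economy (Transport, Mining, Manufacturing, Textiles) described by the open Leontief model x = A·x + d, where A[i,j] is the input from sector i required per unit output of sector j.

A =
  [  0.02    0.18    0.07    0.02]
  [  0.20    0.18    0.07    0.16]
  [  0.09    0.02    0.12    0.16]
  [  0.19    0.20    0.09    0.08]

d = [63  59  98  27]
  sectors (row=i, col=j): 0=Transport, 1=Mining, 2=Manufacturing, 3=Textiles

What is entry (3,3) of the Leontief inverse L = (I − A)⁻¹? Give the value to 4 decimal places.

L[3,3] = 1.1879

Form M = I − A:
  [  0.98   -0.18   -0.07   -0.02]
  [ -0.20    0.82   -0.07   -0.16]
  [ -0.09   -0.02    0.88   -0.16]
  [ -0.19   -0.20   -0.09    0.92]
Leontief inverse L = M⁻¹:
  [  1.1035    0.2673    0.1184    0.0911]
  [  0.3470    1.3665    0.1643    0.2738]
  [  0.1791    0.1247    1.1842    0.2315]
  [  0.3209    0.3645    0.1760    1.1879]
Total output x = L · d:
  x_0 = 1.1035·63 + 0.2673·59 + 0.1184·98 + 0.0911·27 = 99.3497
  x_1 = 0.3470·63 + 1.3665·59 + 0.1643·98 + 0.2738·27 = 125.9782
  x_2 = 0.1791·63 + 0.1247·59 + 1.1842·98 + 0.2315·27 = 140.9403
  x_3 = 0.3209·63 + 0.3645·59 + 0.1760·98 + 1.1879·27 = 91.0399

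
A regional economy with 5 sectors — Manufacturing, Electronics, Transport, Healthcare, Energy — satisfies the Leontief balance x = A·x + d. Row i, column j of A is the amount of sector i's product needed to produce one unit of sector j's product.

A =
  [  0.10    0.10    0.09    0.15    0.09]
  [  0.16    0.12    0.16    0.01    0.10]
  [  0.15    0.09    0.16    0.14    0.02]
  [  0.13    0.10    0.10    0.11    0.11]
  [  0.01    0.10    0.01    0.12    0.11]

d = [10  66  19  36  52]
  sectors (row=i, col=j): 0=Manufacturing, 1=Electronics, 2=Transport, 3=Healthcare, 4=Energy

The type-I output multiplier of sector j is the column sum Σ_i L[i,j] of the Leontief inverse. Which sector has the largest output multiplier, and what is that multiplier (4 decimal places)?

Manufacturing (2.1434)

Form M = I − A:
  [  0.90   -0.10   -0.09   -0.15   -0.09]
  [ -0.16    0.88   -0.16   -0.01   -0.10]
  [ -0.15   -0.09    0.84   -0.14   -0.02]
  [ -0.13   -0.10   -0.10    0.89   -0.11]
  [ -0.01   -0.10   -0.01   -0.12    0.89]
Leontief inverse L = M⁻¹:
  [  1.2233    0.2112    0.2051    0.2657    0.1849]
  [  0.2882    1.2350    0.2842    0.1329    0.1907]
  [  0.2937    0.2099    1.2956    0.2713    0.1159]
  [  0.2544    0.2145    0.2171    1.2309    0.2068]
  [  0.0837    0.1724    0.0781    0.1869    1.1763]
Total output x = L · d:
  x_0 = 1.2233·10 + 0.2112·66 + 0.2051·19 + 0.2657·36 + 0.1849·52 = 49.2501
  x_1 = 0.2882·10 + 1.2350·66 + 0.2842·19 + 0.1329·36 + 0.1907·52 = 104.4896
  x_2 = 0.2937·10 + 0.2099·66 + 1.2956·19 + 0.2713·36 + 0.1159·52 = 57.2011
  x_3 = 0.2544·10 + 0.2145·66 + 0.2171·19 + 1.2309·36 + 0.2068·52 = 75.8957
  x_4 = 0.0837·10 + 0.1724·66 + 0.0781·19 + 0.1869·36 + 1.1763·52 = 81.5966
Output multipliers (column sums of L):
  Manufacturing: 2.1434
  Electronics: 2.0429
  Transport: 2.0801
  Healthcare: 2.0878
  Energy: 1.8747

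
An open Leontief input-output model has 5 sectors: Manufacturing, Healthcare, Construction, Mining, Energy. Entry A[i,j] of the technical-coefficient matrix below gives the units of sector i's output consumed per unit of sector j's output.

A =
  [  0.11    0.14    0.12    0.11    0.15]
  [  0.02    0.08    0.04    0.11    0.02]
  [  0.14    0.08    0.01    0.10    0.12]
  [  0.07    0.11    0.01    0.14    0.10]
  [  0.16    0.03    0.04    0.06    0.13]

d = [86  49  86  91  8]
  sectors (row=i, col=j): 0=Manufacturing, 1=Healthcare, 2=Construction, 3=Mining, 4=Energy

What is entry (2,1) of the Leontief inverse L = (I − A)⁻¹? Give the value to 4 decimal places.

L[2,1] = 0.1542

Form M = I − A:
  [  0.89   -0.14   -0.12   -0.11   -0.15]
  [ -0.02    0.92   -0.04   -0.11   -0.02]
  [ -0.14   -0.08    0.99   -0.10   -0.12]
  [ -0.07   -0.11   -0.01    0.86   -0.10]
  [ -0.16   -0.03   -0.04   -0.06    0.87]
Leontief inverse L = M⁻¹:
  [  1.2211    0.2362    0.1705    0.2247    0.2653]
  [  0.0580    1.1221    0.0565    0.1619    0.0622]
  [  0.2212    0.1542    1.0534    0.1850    0.2082]
  [  0.1380    0.1763    0.0432    1.2202    0.1741]
  [  0.2463    0.1014    0.0847    0.1396    1.2219]
Total output x = L · d:
  x_0 = 1.2211·86 + 0.2362·49 + 0.1705·86 + 0.2247·91 + 0.2653·8 = 153.8279
  x_1 = 0.0580·86 + 1.1221·49 + 0.0565·86 + 0.1619·91 + 0.0622·8 = 80.0581
  x_2 = 0.2212·86 + 0.1542·49 + 1.0534·86 + 0.1850·91 + 0.2082·8 = 135.6716
  x_3 = 0.1380·86 + 0.1763·49 + 0.0432·86 + 1.2202·91 + 0.1741·8 = 136.6534
  x_4 = 0.2463·86 + 0.1014·49 + 0.0847·86 + 0.1396·91 + 1.2219·8 = 55.9084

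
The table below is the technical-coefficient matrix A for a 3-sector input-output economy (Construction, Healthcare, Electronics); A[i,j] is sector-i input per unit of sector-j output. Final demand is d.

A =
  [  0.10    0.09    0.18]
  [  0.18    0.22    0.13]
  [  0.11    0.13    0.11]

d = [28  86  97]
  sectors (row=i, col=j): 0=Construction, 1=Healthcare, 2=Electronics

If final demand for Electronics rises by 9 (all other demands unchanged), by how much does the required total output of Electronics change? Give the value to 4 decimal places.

Form M = I − A:
  [  0.90   -0.09   -0.18]
  [ -0.18    0.78   -0.13]
  [ -0.11   -0.13    0.89]
Leontief inverse L = M⁻¹:
  [  1.1795    0.1802    0.2649]
  [  0.3039    1.3605    0.2602]
  [  0.1902    0.2210    1.1943]
Total output x = L · d:
  x_0 = 1.1795·28 + 0.1802·86 + 0.2649·97 = 74.2223
  x_1 = 0.3039·28 + 1.3605·86 + 0.2602·97 = 150.7482
  x_2 = 0.1902·28 + 0.2210·86 + 1.1943·97 = 140.1817
Δx_2 = L[2,2] · Δd_2 = 1.1943 · 9 = 10.7490

10.7490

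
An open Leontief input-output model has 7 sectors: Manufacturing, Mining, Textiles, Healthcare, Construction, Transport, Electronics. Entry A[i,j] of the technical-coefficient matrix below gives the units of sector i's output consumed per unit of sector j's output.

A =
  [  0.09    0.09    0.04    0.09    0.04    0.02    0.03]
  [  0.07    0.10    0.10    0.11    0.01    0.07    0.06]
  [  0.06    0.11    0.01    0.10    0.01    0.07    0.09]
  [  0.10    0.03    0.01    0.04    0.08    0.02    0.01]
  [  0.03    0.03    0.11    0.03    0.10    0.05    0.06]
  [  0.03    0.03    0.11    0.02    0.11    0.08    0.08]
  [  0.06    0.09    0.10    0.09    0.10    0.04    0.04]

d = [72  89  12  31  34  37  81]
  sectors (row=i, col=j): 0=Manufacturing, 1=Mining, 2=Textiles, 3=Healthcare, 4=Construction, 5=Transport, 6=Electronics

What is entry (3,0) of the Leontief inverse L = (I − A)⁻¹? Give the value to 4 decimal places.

Form M = I − A:
  [  0.91   -0.09   -0.04   -0.09   -0.04   -0.02   -0.03]
  [ -0.07    0.90   -0.10   -0.11   -0.01   -0.07   -0.06]
  [ -0.06   -0.11    0.99   -0.10   -0.01   -0.07   -0.09]
  [ -0.10   -0.03   -0.01    0.96   -0.08   -0.02   -0.01]
  [ -0.03   -0.03   -0.11   -0.03    0.90   -0.05   -0.06]
  [ -0.03   -0.03   -0.11   -0.02   -0.11    0.92   -0.08]
  [ -0.06   -0.09   -0.10   -0.09   -0.10   -0.04    0.96]
Leontief inverse L = M⁻¹:
  [  1.1390    0.1393    0.0824    0.1407    0.0789    0.0517    0.0627]
  [  0.1322    1.1658    0.1554    0.1765    0.0622    0.1153    0.1069]
  [  0.1141    0.1652    1.0646    0.1567    0.0601    0.1083    0.1281]
  [  0.1329    0.0628    0.0430    1.0733    0.1113    0.0418    0.0337]
  [  0.0729    0.0808    0.1594    0.0799    1.1463    0.0883    0.1021]
  [  0.0770    0.0866    0.1688    0.0753    0.1646    1.1242    0.1284]
  [  0.1187    0.1531    0.1583    0.1538    0.1537    0.0853    1.0881]
Total output x = L · d:
  x_0 = 1.1390·72 + 0.1393·89 + 0.0824·12 + 0.1407·31 + 0.0789·34 + 0.0517·37 + 0.0627·81 = 109.4261
  x_1 = 0.1322·72 + 1.1658·89 + 0.1554·12 + 0.1765·31 + 0.0622·34 + 0.1153·37 + 0.1069·81 = 135.6542
  x_2 = 0.1141·72 + 0.1652·89 + 1.0646·12 + 0.1567·31 + 0.0601·34 + 0.1083·37 + 0.1281·81 = 56.9791
  x_3 = 0.1329·72 + 0.0628·89 + 0.0430·12 + 1.0733·31 + 0.1113·34 + 0.0418·37 + 0.0337·81 = 57.0080
  x_4 = 0.0729·72 + 0.0808·89 + 0.1594·12 + 0.0799·31 + 1.1463·34 + 0.0883·37 + 0.1021·81 = 67.3475
  x_5 = 0.0770·72 + 0.0866·89 + 0.1688·12 + 0.0753·31 + 0.1646·34 + 1.1242·37 + 0.1284·81 = 75.2145
  x_6 = 0.1187·72 + 0.1531·89 + 0.1583·12 + 0.1538·31 + 0.1537·34 + 0.0853·37 + 1.0881·81 = 125.3608

L[3,0] = 0.1329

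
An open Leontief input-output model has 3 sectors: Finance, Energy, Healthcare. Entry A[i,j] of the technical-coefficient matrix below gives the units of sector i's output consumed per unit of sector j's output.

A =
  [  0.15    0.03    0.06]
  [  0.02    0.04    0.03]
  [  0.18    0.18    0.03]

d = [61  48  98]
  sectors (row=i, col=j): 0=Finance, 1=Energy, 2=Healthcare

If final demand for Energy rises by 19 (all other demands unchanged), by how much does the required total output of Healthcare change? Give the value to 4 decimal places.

3.8803

Form M = I − A:
  [  0.85   -0.03   -0.06]
  [ -0.02    0.96   -0.03]
  [ -0.18   -0.18    0.97]
Leontief inverse L = M⁻¹:
  [  1.1937    0.0514    0.0754]
  [  0.0320    1.0491    0.0344]
  [  0.2274    0.2042    1.0513]
Total output x = L · d:
  x_0 = 1.1937·61 + 0.0514·48 + 0.0754·98 = 82.6738
  x_1 = 0.0320·61 + 1.0491·48 + 0.0344·98 = 55.6819
  x_2 = 0.2274·61 + 0.2042·48 + 1.0513·98 = 126.7052
Δx_2 = L[2,1] · Δd_1 = 0.2042 · 19 = 3.8803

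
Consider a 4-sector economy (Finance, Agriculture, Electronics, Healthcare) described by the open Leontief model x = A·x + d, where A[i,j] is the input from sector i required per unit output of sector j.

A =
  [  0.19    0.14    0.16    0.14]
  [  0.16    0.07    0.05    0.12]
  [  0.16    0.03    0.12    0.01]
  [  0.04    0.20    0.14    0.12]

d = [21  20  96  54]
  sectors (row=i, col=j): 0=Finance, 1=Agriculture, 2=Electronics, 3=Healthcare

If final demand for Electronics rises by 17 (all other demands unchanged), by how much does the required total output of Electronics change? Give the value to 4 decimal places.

20.3878

Form M = I − A:
  [  0.81   -0.14   -0.16   -0.14]
  [ -0.16    0.93   -0.05   -0.12]
  [ -0.16   -0.03    0.88   -0.01]
  [ -0.04   -0.20   -0.14    0.88]
Leontief inverse L = M⁻¹:
  [  1.3605    0.2698    0.3035    0.2567]
  [  0.2691    1.1642    0.1474    0.2033]
  [  0.2584    0.0921    1.1993    0.0673]
  [  0.1641    0.2915    0.2381    1.2049]
Total output x = L · d:
  x_0 = 1.3605·21 + 0.2698·20 + 0.3035·96 + 0.2567·54 = 76.9657
  x_1 = 0.2691·21 + 1.1642·20 + 0.1474·96 + 0.2033·54 = 54.0647
  x_2 = 0.2584·21 + 0.0921·20 + 1.1993·96 + 0.0673·54 = 126.0323
  x_3 = 0.1641·21 + 0.2915·20 + 0.2381·96 + 1.2049·54 = 97.2001
Δx_2 = L[2,2] · Δd_2 = 1.1993 · 17 = 20.3878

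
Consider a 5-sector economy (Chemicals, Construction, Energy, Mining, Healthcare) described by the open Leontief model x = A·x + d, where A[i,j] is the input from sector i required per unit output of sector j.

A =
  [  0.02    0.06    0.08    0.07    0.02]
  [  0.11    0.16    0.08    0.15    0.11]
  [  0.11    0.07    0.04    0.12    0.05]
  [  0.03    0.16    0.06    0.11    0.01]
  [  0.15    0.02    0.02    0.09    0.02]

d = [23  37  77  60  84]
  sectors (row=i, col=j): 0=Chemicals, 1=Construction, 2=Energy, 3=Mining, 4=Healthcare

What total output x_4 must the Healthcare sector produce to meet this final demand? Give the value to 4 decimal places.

105.6112

Form M = I − A:
  [  0.98   -0.06   -0.08   -0.07   -0.02]
  [ -0.11    0.84   -0.08   -0.15   -0.11]
  [ -0.11   -0.07    0.96   -0.12   -0.05]
  [ -0.03   -0.16   -0.06    0.89   -0.01]
  [ -0.15   -0.02   -0.02   -0.09    0.98]
Leontief inverse L = M⁻¹:
  [  1.0541    0.1077    0.1051    0.1193    0.0402]
  [  0.1904    1.2698    0.1414    0.2639    0.1563]
  [  0.1541    0.1387    1.0794    0.1887    0.0757]
  [  0.0821    0.2420    0.1023    1.1893    0.0462]
  [  0.1759    0.0675    0.0504    0.1367    1.0355]
Total output x = L · d:
  x_0 = 1.0541·23 + 0.1077·37 + 0.1051·77 + 0.1193·60 + 0.0402·84 = 46.8577
  x_1 = 0.1904·23 + 1.2698·37 + 0.1414·77 + 0.2639·60 + 0.1563·84 = 91.2187
  x_2 = 0.1541·23 + 0.1387·37 + 1.0794·77 + 0.1887·60 + 0.0757·84 = 109.4745
  x_3 = 0.0821·23 + 0.2420·37 + 0.1023·77 + 1.1893·60 + 0.0462·84 = 93.9610
  x_4 = 0.1759·23 + 0.0675·37 + 0.0504·77 + 0.1367·60 + 1.0355·84 = 105.6112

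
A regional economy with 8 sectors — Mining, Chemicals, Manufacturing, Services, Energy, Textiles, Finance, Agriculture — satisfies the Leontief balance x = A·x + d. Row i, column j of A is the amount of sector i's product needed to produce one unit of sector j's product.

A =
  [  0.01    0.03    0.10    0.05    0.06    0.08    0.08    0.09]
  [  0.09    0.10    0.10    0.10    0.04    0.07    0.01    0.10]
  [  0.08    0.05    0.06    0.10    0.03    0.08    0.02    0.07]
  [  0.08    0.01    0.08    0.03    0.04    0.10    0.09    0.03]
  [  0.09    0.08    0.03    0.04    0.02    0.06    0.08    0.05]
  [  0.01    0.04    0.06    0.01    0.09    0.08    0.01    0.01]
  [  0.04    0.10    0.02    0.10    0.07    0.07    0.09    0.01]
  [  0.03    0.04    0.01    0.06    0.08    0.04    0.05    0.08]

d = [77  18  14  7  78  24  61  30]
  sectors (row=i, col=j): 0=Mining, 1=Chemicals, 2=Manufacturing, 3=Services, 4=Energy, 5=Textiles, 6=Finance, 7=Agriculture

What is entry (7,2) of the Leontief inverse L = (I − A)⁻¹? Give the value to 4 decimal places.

Form M = I − A:
  [  0.99   -0.03   -0.10   -0.05   -0.06   -0.08   -0.08   -0.09]
  [ -0.09    0.90   -0.10   -0.10   -0.04   -0.07   -0.01   -0.10]
  [ -0.08   -0.05    0.94   -0.10   -0.03   -0.08   -0.02   -0.07]
  [ -0.08   -0.01   -0.08    0.97   -0.04   -0.10   -0.09   -0.03]
  [ -0.09   -0.08   -0.03   -0.04    0.98   -0.06   -0.08   -0.05]
  [ -0.01   -0.04   -0.06   -0.01   -0.09    0.92   -0.01   -0.01]
  [ -0.04   -0.10   -0.02   -0.10   -0.07   -0.07    0.91   -0.01]
  [ -0.03   -0.04   -0.01   -0.06   -0.08   -0.04   -0.05    0.92]
Leontief inverse L = M⁻¹:
  [  1.0586    0.0810    0.1471    0.1056    0.1104    0.1452    0.1264    0.1360]
  [  0.1510    1.1580    0.1697    0.1675    0.1009    0.1531    0.0660    0.1669]
  [  0.1258    0.0941    1.1146    0.1501    0.0797    0.1468    0.0666    0.1189]
  [  0.1198    0.0561    0.1273    1.0795    0.0878    0.1621    0.1341    0.0707]
  [  0.1320    0.1284    0.0811    0.0925    1.0680    0.1217    0.1245    0.0968]
  [  0.0422    0.0731    0.0923    0.0418    0.1188    1.1209    0.0356    0.0395]
  [  0.0932    0.1554    0.0775    0.1564    0.1199    0.1408    1.1412    0.0575]
  [  0.0686    0.0805    0.0479    0.1011    0.1191    0.0905    0.0909    1.1178]
Total output x = L · d:
  x_0 = 1.0586·77 + 0.0810·18 + 0.1471·14 + 0.1056·7 + 0.1104·78 + 0.1452·24 + 0.1264·61 + 0.1360·30 = 109.6555
  x_1 = 0.1510·77 + 1.1580·18 + 0.1697·14 + 0.1675·7 + 0.1009·78 + 0.1531·24 + 0.0660·61 + 0.1669·30 = 56.5946
  x_2 = 0.1258·77 + 0.0941·18 + 1.1146·14 + 0.1501·7 + 0.0797·78 + 0.1468·24 + 0.0666·61 + 0.1189·30 = 45.4020
  x_3 = 0.1198·77 + 0.0561·18 + 0.1273·14 + 1.0795·7 + 0.0878·78 + 0.1621·24 + 0.1341·61 + 0.0707·30 = 40.6163
  x_4 = 0.1320·77 + 0.1284·18 + 0.0811·14 + 0.0925·7 + 1.0680·78 + 0.1217·24 + 0.1245·61 + 0.0968·30 = 110.9746
  x_5 = 0.0422·77 + 0.0731·18 + 0.0923·14 + 0.0418·7 + 0.1188·78 + 1.1209·24 + 0.0356·61 + 0.0395·30 = 45.6817
  x_6 = 0.0932·77 + 0.1554·18 + 0.0775·14 + 0.1564·7 + 0.1199·78 + 0.1408·24 + 1.1412·61 + 0.0575·30 = 96.2284
  x_7 = 0.0686·77 + 0.0805·18 + 0.0479·14 + 0.1011·7 + 0.1191·78 + 0.0905·24 + 0.0909·61 + 1.1178·30 = 58.6534

L[7,2] = 0.0479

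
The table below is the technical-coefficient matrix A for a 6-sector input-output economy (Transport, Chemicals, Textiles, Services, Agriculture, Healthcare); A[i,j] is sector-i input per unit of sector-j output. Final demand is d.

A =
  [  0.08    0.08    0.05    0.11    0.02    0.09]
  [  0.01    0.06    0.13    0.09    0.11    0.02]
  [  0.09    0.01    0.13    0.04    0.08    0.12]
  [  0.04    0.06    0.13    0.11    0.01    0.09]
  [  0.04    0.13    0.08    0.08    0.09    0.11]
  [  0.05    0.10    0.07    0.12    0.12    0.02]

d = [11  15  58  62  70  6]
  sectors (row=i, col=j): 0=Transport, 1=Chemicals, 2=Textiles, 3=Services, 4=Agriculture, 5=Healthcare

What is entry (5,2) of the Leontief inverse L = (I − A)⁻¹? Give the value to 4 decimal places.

Form M = I − A:
  [  0.92   -0.08   -0.05   -0.11   -0.02   -0.09]
  [ -0.01    0.94   -0.13   -0.09   -0.11   -0.02]
  [ -0.09   -0.01    0.87   -0.04   -0.08   -0.12]
  [ -0.04   -0.06   -0.13    0.89   -0.01   -0.09]
  [ -0.04   -0.13   -0.08   -0.08    0.91   -0.11]
  [ -0.05   -0.10   -0.07   -0.12   -0.12    0.98]
Leontief inverse L = M⁻¹:
  [  1.1204    0.1343    0.1306    0.1844    0.0737    0.1468]
  [  0.0519    1.1129    0.2149    0.1554    0.1677    0.0869]
  [  0.1414    0.0728    1.2147    0.1181    0.1451    0.1904]
  [  0.0850    0.1105    0.2164    1.1816    0.0674    0.1526]
  [  0.0879    0.2008    0.1821    0.1686    1.1668    0.1809]
  [  0.0937    0.1637    0.1642    0.1990    0.1824    1.0912]
Total output x = L · d:
  x_0 = 1.1204·11 + 0.1343·15 + 0.1306·58 + 0.1844·62 + 0.0737·70 + 0.1468·6 = 39.3864
  x_1 = 0.0519·11 + 1.1129·15 + 0.2149·58 + 0.1554·62 + 0.1677·70 + 0.0869·6 = 51.6263
  x_2 = 0.1414·11 + 0.0728·15 + 1.2147·58 + 0.1181·62 + 0.1451·70 + 0.1904·6 = 91.7273
  x_3 = 0.0850·11 + 0.1105·15 + 0.2164·58 + 1.1816·62 + 0.0674·70 + 0.1526·6 = 94.0390
  x_4 = 0.0879·11 + 0.2008·15 + 0.1821·58 + 0.1686·62 + 1.1668·70 + 0.1809·6 = 107.7593
  x_5 = 0.0937·11 + 0.1637·15 + 0.1642·58 + 0.1990·62 + 0.1824·70 + 1.0912·6 = 44.6619

L[5,2] = 0.1642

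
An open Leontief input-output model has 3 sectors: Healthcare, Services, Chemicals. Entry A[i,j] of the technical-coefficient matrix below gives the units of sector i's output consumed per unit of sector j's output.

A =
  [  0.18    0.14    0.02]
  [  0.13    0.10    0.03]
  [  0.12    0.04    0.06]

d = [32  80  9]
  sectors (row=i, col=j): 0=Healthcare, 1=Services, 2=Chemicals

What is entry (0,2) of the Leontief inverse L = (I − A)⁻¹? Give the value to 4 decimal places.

L[0,2] = 0.0330

Form M = I − A:
  [  0.82   -0.14   -0.02]
  [ -0.13    0.90   -0.03]
  [ -0.12   -0.04    0.94]
Leontief inverse L = M⁻¹:
  [  1.2555    0.1968    0.0330]
  [  0.1870    1.1420    0.0404]
  [  0.1682    0.0737    1.0698]
Total output x = L · d:
  x_0 = 1.2555·32 + 0.1968·80 + 0.0330·9 = 56.2159
  x_1 = 0.1870·32 + 1.1420·80 + 0.0404·9 = 97.7059
  x_2 = 0.1682·32 + 0.0737·80 + 1.0698·9 = 20.9087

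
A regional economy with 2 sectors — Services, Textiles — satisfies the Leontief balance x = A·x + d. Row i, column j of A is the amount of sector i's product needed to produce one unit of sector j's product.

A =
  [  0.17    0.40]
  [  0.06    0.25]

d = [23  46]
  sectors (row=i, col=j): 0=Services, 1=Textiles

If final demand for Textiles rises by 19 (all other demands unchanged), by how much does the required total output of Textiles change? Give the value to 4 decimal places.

Form M = I − A:
  [  0.83   -0.40]
  [ -0.06    0.75]
Leontief inverse L = M⁻¹:
  [  1.2531    0.6683]
  [  0.1003    1.3868]
Total output x = L · d:
  x_0 = 1.2531·23 + 0.6683·46 = 59.5656
  x_1 = 0.1003·23 + 1.3868·46 = 66.0986
Δx_1 = L[1,1] · Δd_1 = 1.3868 · 19 = 26.3492

26.3492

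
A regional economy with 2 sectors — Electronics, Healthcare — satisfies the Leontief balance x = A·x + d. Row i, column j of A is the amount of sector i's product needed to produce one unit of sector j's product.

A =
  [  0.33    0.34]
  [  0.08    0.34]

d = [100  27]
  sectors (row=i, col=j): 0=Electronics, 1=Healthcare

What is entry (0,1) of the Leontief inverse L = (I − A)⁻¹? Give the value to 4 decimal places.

L[0,1] = 0.8193

Form M = I − A:
  [  0.67   -0.34]
  [ -0.08    0.66]
Leontief inverse L = M⁻¹:
  [  1.5904    0.8193]
  [  0.1928    1.6145]
Total output x = L · d:
  x_0 = 1.5904·100 + 0.8193·27 = 181.1566
  x_1 = 0.1928·100 + 1.6145·27 = 62.8675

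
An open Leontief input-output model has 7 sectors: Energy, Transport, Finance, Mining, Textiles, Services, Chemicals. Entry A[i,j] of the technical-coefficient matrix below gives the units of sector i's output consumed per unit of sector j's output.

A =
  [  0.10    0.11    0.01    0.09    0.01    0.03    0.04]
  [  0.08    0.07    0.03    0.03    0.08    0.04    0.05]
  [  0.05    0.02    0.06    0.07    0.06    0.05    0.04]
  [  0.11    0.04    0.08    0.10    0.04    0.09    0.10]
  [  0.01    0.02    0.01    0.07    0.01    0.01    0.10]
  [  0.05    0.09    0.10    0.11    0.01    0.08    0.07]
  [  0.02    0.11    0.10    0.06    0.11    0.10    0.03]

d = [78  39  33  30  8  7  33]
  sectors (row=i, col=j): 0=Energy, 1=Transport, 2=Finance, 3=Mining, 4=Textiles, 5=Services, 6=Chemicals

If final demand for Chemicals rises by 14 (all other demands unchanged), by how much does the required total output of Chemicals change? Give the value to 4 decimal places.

15.2318

Form M = I − A:
  [  0.90   -0.11   -0.01   -0.09   -0.01   -0.03   -0.04]
  [ -0.08    0.93   -0.03   -0.03   -0.08   -0.04   -0.05]
  [ -0.05   -0.02    0.94   -0.07   -0.06   -0.05   -0.04]
  [ -0.11   -0.04   -0.08    0.90   -0.04   -0.09   -0.10]
  [ -0.01   -0.02   -0.01   -0.07    0.99   -0.01   -0.10]
  [ -0.05   -0.09   -0.10   -0.11   -0.01    0.92   -0.07]
  [ -0.02   -0.11   -0.10   -0.06   -0.11   -0.10    0.97]
Leontief inverse L = M⁻¹:
  [  1.1514    0.1607    0.0460    0.1414    0.0429    0.0702    0.0817]
  [  0.1193    1.1141    0.0620    0.0774    0.1088    0.0742    0.0894]
  [  0.0880    0.0586    1.0952    0.1185    0.0865    0.0861    0.0792]
  [  0.1746    0.1098    0.1398    1.1790    0.0861    0.1517    0.1600]
  [  0.0357    0.0505    0.0394    0.1022    1.0355    0.0404    0.1259]
  [  0.1106    0.1502    0.1562    0.1799    0.0554    1.1374    0.1251]
  [  0.0726    0.1637    0.1501    0.1270    0.1506    0.1500    1.0880]
Total output x = L · d:
  x_0 = 1.1514·78 + 0.1607·39 + 0.0460·33 + 0.1414·30 + 0.0429·8 + 0.0702·7 + 0.0817·33 = 105.3717
  x_1 = 0.1193·78 + 1.1141·39 + 0.0620·33 + 0.0774·30 + 0.1088·8 + 0.0742·7 + 0.0894·33 = 61.4607
  x_2 = 0.0880·78 + 0.0586·39 + 1.0952·33 + 0.1185·30 + 0.0865·8 + 0.0861·7 + 0.0792·33 = 52.7547
  x_3 = 0.1746·78 + 0.1098·39 + 0.1398·33 + 1.1790·30 + 0.0861·8 + 0.1517·7 + 0.1600·33 = 64.9125
  x_4 = 0.0357·78 + 0.0505·39 + 0.0394·33 + 0.1022·30 + 1.0355·8 + 0.0404·7 + 0.1259·33 = 21.8452
  x_5 = 0.1106·78 + 0.1502·39 + 0.1562·33 + 0.1799·30 + 0.0554·8 + 1.1374·7 + 0.1251·33 = 37.5674
  x_6 = 0.0726·78 + 0.1637·39 + 0.1501·33 + 0.1270·30 + 0.1506·8 + 0.1500·7 + 1.0880·33 = 58.9671
Δx_6 = L[6,6] · Δd_6 = 1.0880 · 14 = 15.2318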